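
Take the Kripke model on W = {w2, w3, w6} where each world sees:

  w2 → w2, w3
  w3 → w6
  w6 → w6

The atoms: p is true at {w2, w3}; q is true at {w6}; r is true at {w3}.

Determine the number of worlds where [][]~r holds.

2

w2: successors {w2, w3}; []~r there: w2:F, w3:T. ✗
w3: successors {w6}; []~r there: w6:T. ✓
w6: successors {w6}; []~r there: w6:T. ✓
Satisfying worlds: {w3, w6}.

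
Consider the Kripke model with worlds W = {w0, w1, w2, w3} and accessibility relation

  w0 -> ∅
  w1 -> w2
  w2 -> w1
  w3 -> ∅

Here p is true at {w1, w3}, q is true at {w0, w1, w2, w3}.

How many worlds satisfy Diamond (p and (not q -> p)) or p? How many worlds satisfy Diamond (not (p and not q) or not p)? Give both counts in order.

3 and 2

For Diamond (p and (not q -> p)) or p:
w0: Diamond (p and (not q -> p)) is F, p is F. ✗
w1: Diamond (p and (not q -> p)) is F, p is T. ✓
w2: Diamond (p and (not q -> p)) is T, p is F. ✓
w3: Diamond (p and (not q -> p)) is F, p is T. ✓
— 3 worlds.
For Diamond (not (p and not q) or not p):
w0: no successors, so Diamond (not (p and not q) or not p) fails. ✗
w1: successors {w2}; not (p and not q) or not p there: w2:T. ✓
w2: successors {w1}; not (p and not q) or not p there: w1:T. ✓
w3: no successors, so Diamond (not (p and not q) or not p) fails. ✗
— 2 worlds.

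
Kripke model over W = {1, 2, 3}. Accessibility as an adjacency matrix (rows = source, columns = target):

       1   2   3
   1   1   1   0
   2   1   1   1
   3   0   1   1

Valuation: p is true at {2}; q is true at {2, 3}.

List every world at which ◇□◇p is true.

{1, 2, 3}

1: successors {1, 2}; □◇p there: 1:T, 2:T. ✓
2: successors {1, 2, 3}; □◇p there: 1:T, 2:T, 3:T. ✓
3: successors {2, 3}; □◇p there: 2:T, 3:T. ✓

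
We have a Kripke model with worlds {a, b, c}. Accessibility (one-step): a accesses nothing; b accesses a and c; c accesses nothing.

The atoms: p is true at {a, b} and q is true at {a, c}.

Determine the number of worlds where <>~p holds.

1

a: no successors, so <>~p fails. ✗
b: successors {a, c}; ~p there: a:F, c:T. ✓
c: no successors, so <>~p fails. ✗
Satisfying worlds: {b}.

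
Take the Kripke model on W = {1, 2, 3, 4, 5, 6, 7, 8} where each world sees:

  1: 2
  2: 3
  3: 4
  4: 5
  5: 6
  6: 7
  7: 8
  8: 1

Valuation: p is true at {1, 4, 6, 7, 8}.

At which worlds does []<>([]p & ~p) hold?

1: successors {2}; <>([]p & ~p) there: 2:T. ✓
2: successors {3}; <>([]p & ~p) there: 3:F. ✗
3: successors {4}; <>([]p & ~p) there: 4:T. ✓
4: successors {5}; <>([]p & ~p) there: 5:F. ✗
5: successors {6}; <>([]p & ~p) there: 6:F. ✗
6: successors {7}; <>([]p & ~p) there: 7:F. ✗
7: successors {8}; <>([]p & ~p) there: 8:F. ✗
8: successors {1}; <>([]p & ~p) there: 1:F. ✗

{1, 3}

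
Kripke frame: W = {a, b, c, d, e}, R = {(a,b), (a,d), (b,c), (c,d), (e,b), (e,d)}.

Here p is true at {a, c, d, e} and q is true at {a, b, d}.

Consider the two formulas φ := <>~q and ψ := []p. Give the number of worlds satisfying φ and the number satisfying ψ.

1 and 3

For <>~q:
a: successors {b, d}; ~q there: b:F, d:F. ✗
b: successors {c}; ~q there: c:T. ✓
c: successors {d}; ~q there: d:F. ✗
d: no successors, so <>~q fails. ✗
e: successors {b, d}; ~q there: b:F, d:F. ✗
— 1 world.
For []p:
a: successors {b, d}; p there: b:F, d:T. ✗
b: successors {c}; p there: c:T. ✓
c: successors {d}; p there: d:T. ✓
d: no successors, so []p holds vacuously. ✓
e: successors {b, d}; p there: b:F, d:T. ✗
— 3 worlds.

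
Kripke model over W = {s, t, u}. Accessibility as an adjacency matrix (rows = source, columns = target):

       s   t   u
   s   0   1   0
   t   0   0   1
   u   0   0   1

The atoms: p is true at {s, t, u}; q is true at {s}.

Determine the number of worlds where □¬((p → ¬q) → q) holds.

s: successors {t}; ¬((p → ¬q) → q) there: t:T. ✓
t: successors {u}; ¬((p → ¬q) → q) there: u:T. ✓
u: successors {u}; ¬((p → ¬q) → q) there: u:T. ✓
Satisfying worlds: {s, t, u}.

3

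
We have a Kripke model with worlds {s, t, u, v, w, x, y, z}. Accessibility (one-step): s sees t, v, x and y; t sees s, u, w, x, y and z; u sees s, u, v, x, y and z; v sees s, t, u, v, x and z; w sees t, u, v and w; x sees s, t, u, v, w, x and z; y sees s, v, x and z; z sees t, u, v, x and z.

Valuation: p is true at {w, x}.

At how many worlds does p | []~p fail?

6

s: p is F, []~p is F. ✗
t: p is F, []~p is F. ✗
u: p is F, []~p is F. ✗
v: p is F, []~p is F. ✗
w: p is T, []~p is F. ✓
x: p is T, []~p is F. ✓
y: p is F, []~p is F. ✗
z: p is F, []~p is F. ✗
Satisfying worlds: {w, x}.
So p | []~p fails at the other 6 worlds.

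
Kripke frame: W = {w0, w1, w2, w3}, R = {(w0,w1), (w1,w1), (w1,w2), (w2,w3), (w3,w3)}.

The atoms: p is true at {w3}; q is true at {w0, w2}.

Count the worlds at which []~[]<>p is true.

w0: successors {w1}; ~[]<>p there: w1:T. ✓
w1: successors {w1, w2}; ~[]<>p there: w1:T, w2:F. ✗
w2: successors {w3}; ~[]<>p there: w3:F. ✗
w3: successors {w3}; ~[]<>p there: w3:F. ✗
Satisfying worlds: {w0}.

1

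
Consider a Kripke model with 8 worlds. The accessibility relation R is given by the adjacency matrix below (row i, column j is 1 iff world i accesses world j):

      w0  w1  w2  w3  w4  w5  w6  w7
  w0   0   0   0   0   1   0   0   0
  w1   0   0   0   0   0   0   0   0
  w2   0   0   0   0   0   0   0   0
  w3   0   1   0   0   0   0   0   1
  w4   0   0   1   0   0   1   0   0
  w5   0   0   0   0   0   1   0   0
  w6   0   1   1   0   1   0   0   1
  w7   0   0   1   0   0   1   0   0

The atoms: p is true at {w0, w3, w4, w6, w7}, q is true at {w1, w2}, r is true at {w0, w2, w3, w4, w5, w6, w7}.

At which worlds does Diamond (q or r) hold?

w0: successors {w4}; q or r there: w4:T. ✓
w1: no successors, so Diamond (q or r) fails. ✗
w2: no successors, so Diamond (q or r) fails. ✗
w3: successors {w1, w7}; q or r there: w1:T, w7:T. ✓
w4: successors {w2, w5}; q or r there: w2:T, w5:T. ✓
w5: successors {w5}; q or r there: w5:T. ✓
w6: successors {w1, w2, w4, w7}; q or r there: w1:T, w2:T, w4:T, w7:T. ✓
w7: successors {w2, w5}; q or r there: w2:T, w5:T. ✓

{w0, w3, w4, w5, w6, w7}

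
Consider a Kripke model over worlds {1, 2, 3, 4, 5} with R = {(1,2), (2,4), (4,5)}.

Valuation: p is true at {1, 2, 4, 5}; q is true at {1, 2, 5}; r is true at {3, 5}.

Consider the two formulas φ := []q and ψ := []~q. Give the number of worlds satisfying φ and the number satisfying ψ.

For []q:
1: successors {2}; q there: 2:T. ✓
2: successors {4}; q there: 4:F. ✗
3: no successors, so []q holds vacuously. ✓
4: successors {5}; q there: 5:T. ✓
5: no successors, so []q holds vacuously. ✓
— 4 worlds.
For []~q:
1: successors {2}; ~q there: 2:F. ✗
2: successors {4}; ~q there: 4:T. ✓
3: no successors, so []~q holds vacuously. ✓
4: successors {5}; ~q there: 5:F. ✗
5: no successors, so []~q holds vacuously. ✓
— 3 worlds.

4 and 3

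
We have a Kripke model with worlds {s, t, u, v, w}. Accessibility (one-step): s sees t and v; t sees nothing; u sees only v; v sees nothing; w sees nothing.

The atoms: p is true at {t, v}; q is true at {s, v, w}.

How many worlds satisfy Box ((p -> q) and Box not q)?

4

s: successors {t, v}; (p -> q) and Box not q there: t:F, v:T. ✗
t: no successors, so Box ((p -> q) and Box not q) holds vacuously. ✓
u: successors {v}; (p -> q) and Box not q there: v:T. ✓
v: no successors, so Box ((p -> q) and Box not q) holds vacuously. ✓
w: no successors, so Box ((p -> q) and Box not q) holds vacuously. ✓
Satisfying worlds: {t, u, v, w}.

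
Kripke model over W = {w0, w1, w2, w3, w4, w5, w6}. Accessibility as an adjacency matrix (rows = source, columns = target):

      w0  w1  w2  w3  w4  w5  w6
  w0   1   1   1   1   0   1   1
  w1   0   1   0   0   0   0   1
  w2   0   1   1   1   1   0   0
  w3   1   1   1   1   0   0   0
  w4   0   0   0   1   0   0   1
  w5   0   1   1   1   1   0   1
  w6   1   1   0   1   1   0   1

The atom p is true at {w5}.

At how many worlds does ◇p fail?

6

w0: successors {w0, w1, w2, w3, w5, w6}; p there: w0:F, w1:F, w2:F, w3:F, w5:T, w6:F. ✓
w1: successors {w1, w6}; p there: w1:F, w6:F. ✗
w2: successors {w1, w2, w3, w4}; p there: w1:F, w2:F, w3:F, w4:F. ✗
w3: successors {w0, w1, w2, w3}; p there: w0:F, w1:F, w2:F, w3:F. ✗
w4: successors {w3, w6}; p there: w3:F, w6:F. ✗
w5: successors {w1, w2, w3, w4, w6}; p there: w1:F, w2:F, w3:F, w4:F, w6:F. ✗
w6: successors {w0, w1, w3, w4, w6}; p there: w0:F, w1:F, w3:F, w4:F, w6:F. ✗
Satisfying worlds: {w0}.
So ◇p fails at the other 6 worlds.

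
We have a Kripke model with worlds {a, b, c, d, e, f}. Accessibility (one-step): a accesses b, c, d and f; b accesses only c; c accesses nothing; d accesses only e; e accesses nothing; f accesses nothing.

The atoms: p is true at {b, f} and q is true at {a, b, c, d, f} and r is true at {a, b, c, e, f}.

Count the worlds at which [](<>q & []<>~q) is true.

3

a: successors {b, c, d, f}; <>q & []<>~q there: b:F, c:F, d:F, f:F. ✗
b: successors {c}; <>q & []<>~q there: c:F. ✗
c: no successors, so [](<>q & []<>~q) holds vacuously. ✓
d: successors {e}; <>q & []<>~q there: e:F. ✗
e: no successors, so [](<>q & []<>~q) holds vacuously. ✓
f: no successors, so [](<>q & []<>~q) holds vacuously. ✓
Satisfying worlds: {c, e, f}.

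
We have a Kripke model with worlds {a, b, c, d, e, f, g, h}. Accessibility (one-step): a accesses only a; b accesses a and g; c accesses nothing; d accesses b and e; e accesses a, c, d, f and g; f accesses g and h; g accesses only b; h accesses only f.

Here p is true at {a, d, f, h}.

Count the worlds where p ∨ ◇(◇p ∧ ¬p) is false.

3

a: p is T, ◇(◇p ∧ ¬p) is F. ✓
b: p is F, ◇(◇p ∧ ¬p) is F. ✗
c: p is F, ◇(◇p ∧ ¬p) is F. ✗
d: p is T, ◇(◇p ∧ ¬p) is T. ✓
e: p is F, ◇(◇p ∧ ¬p) is F. ✗
f: p is T, ◇(◇p ∧ ¬p) is F. ✓
g: p is F, ◇(◇p ∧ ¬p) is T. ✓
h: p is T, ◇(◇p ∧ ¬p) is F. ✓
Satisfying worlds: {a, d, f, g, h}.
So p ∨ ◇(◇p ∧ ¬p) fails at the other 3 worlds.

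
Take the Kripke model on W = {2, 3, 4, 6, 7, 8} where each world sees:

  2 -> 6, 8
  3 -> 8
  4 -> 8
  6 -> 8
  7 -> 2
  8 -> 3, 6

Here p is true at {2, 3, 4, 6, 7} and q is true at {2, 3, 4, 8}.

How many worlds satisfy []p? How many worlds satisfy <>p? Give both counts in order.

For []p:
2: successors {6, 8}; p there: 6:T, 8:F. ✗
3: successors {8}; p there: 8:F. ✗
4: successors {8}; p there: 8:F. ✗
6: successors {8}; p there: 8:F. ✗
7: successors {2}; p there: 2:T. ✓
8: successors {3, 6}; p there: 3:T, 6:T. ✓
— 2 worlds.
For <>p:
2: successors {6, 8}; p there: 6:T, 8:F. ✓
3: successors {8}; p there: 8:F. ✗
4: successors {8}; p there: 8:F. ✗
6: successors {8}; p there: 8:F. ✗
7: successors {2}; p there: 2:T. ✓
8: successors {3, 6}; p there: 3:T, 6:T. ✓
— 3 worlds.

2 and 3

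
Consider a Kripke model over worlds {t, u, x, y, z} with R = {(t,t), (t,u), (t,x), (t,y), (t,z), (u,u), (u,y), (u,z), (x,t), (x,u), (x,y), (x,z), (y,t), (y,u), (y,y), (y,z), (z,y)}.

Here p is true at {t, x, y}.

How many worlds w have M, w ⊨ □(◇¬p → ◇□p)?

t: successors {t, u, x, y, z}; ◇¬p → ◇□p there: t:T, u:T, x:T, y:T, z:T. ✓
u: successors {u, y, z}; ◇¬p → ◇□p there: u:T, y:T, z:T. ✓
x: successors {t, u, y, z}; ◇¬p → ◇□p there: t:T, u:T, y:T, z:T. ✓
y: successors {t, u, y, z}; ◇¬p → ◇□p there: t:T, u:T, y:T, z:T. ✓
z: successors {y}; ◇¬p → ◇□p there: y:T. ✓
Satisfying worlds: {t, u, x, y, z}.

5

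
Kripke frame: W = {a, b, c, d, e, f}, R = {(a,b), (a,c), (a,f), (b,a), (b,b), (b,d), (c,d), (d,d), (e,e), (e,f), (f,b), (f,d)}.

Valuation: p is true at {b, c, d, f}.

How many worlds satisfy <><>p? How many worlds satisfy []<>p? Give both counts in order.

For <><>p:
a: successors {b, c, f}; <>p there: b:T, c:T, f:T. ✓
b: successors {a, b, d}; <>p there: a:T, b:T, d:T. ✓
c: successors {d}; <>p there: d:T. ✓
d: successors {d}; <>p there: d:T. ✓
e: successors {e, f}; <>p there: e:T, f:T. ✓
f: successors {b, d}; <>p there: b:T, d:T. ✓
— 6 worlds.
For []<>p:
a: successors {b, c, f}; <>p there: b:T, c:T, f:T. ✓
b: successors {a, b, d}; <>p there: a:T, b:T, d:T. ✓
c: successors {d}; <>p there: d:T. ✓
d: successors {d}; <>p there: d:T. ✓
e: successors {e, f}; <>p there: e:T, f:T. ✓
f: successors {b, d}; <>p there: b:T, d:T. ✓
— 6 worlds.

6 and 6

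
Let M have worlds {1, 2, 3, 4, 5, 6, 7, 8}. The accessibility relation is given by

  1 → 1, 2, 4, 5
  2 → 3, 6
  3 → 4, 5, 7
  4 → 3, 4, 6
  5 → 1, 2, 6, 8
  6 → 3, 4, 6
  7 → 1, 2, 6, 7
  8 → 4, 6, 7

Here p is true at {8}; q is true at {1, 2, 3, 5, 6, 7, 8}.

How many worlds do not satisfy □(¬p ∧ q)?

1: successors {1, 2, 4, 5}; ¬p ∧ q there: 1:T, 2:T, 4:F, 5:T. ✗
2: successors {3, 6}; ¬p ∧ q there: 3:T, 6:T. ✓
3: successors {4, 5, 7}; ¬p ∧ q there: 4:F, 5:T, 7:T. ✗
4: successors {3, 4, 6}; ¬p ∧ q there: 3:T, 4:F, 6:T. ✗
5: successors {1, 2, 6, 8}; ¬p ∧ q there: 1:T, 2:T, 6:T, 8:F. ✗
6: successors {3, 4, 6}; ¬p ∧ q there: 3:T, 4:F, 6:T. ✗
7: successors {1, 2, 6, 7}; ¬p ∧ q there: 1:T, 2:T, 6:T, 7:T. ✓
8: successors {4, 6, 7}; ¬p ∧ q there: 4:F, 6:T, 7:T. ✗
Satisfying worlds: {2, 7}.
So □(¬p ∧ q) fails at the other 6 worlds.

6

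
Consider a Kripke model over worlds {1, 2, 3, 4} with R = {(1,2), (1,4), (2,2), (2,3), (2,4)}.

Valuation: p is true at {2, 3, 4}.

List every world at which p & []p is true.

1: p is F, []p is T. ✗
2: p is T, []p is T. ✓
3: p is T, []p is T. ✓
4: p is T, []p is T. ✓

{2, 3, 4}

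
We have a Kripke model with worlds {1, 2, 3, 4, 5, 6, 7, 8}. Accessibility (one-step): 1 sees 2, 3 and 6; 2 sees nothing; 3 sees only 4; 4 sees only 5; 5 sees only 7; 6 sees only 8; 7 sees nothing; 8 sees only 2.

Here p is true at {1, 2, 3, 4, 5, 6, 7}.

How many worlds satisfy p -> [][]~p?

1: p is T, [][]~p is F. ✗
2: p is T, [][]~p is T. ✓
3: p is T, [][]~p is F. ✗
4: p is T, [][]~p is F. ✗
5: p is T, [][]~p is T. ✓
6: p is T, [][]~p is F. ✗
7: p is T, [][]~p is T. ✓
8: p is F, [][]~p is T. ✓
Satisfying worlds: {2, 5, 7, 8}.

4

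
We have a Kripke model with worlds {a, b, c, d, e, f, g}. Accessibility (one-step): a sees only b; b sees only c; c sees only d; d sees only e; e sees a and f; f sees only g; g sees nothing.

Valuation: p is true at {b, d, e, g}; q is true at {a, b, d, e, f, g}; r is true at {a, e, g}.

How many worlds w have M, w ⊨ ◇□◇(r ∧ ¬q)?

1

a: successors {b}; □◇(r ∧ ¬q) there: b:F. ✗
b: successors {c}; □◇(r ∧ ¬q) there: c:F. ✗
c: successors {d}; □◇(r ∧ ¬q) there: d:F. ✗
d: successors {e}; □◇(r ∧ ¬q) there: e:F. ✗
e: successors {a, f}; □◇(r ∧ ¬q) there: a:F, f:F. ✗
f: successors {g}; □◇(r ∧ ¬q) there: g:T. ✓
g: no successors, so ◇□◇(r ∧ ¬q) fails. ✗
Satisfying worlds: {f}.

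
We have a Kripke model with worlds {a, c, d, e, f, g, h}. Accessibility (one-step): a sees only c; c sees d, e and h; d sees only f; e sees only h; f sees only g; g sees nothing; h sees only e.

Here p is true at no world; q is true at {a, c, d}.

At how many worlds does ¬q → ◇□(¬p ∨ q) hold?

6

a: ¬q is F, ◇□(¬p ∨ q) is T. ✓
c: ¬q is F, ◇□(¬p ∨ q) is T. ✓
d: ¬q is F, ◇□(¬p ∨ q) is T. ✓
e: ¬q is T, ◇□(¬p ∨ q) is T. ✓
f: ¬q is T, ◇□(¬p ∨ q) is T. ✓
g: ¬q is T, ◇□(¬p ∨ q) is F. ✗
h: ¬q is T, ◇□(¬p ∨ q) is T. ✓
Satisfying worlds: {a, c, d, e, f, h}.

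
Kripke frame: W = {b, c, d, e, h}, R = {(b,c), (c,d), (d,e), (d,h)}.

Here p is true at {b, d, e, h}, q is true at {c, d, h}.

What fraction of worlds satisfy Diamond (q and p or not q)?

2/5

b: successors {c}; q and p or not q there: c:F. ✗
c: successors {d}; q and p or not q there: d:T. ✓
d: successors {e, h}; q and p or not q there: e:T, h:T. ✓
e: no successors, so Diamond (q and p or not q) fails. ✗
h: no successors, so Diamond (q and p or not q) fails. ✗
That's 2 of 5 worlds, so 2/5.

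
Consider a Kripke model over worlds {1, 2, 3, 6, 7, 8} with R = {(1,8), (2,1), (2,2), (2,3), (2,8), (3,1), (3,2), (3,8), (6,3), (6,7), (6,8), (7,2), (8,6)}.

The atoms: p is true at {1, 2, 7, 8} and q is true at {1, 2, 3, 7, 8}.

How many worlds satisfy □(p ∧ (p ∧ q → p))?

3

1: successors {8}; p ∧ (p ∧ q → p) there: 8:T. ✓
2: successors {1, 2, 3, 8}; p ∧ (p ∧ q → p) there: 1:T, 2:T, 3:F, 8:T. ✗
3: successors {1, 2, 8}; p ∧ (p ∧ q → p) there: 1:T, 2:T, 8:T. ✓
6: successors {3, 7, 8}; p ∧ (p ∧ q → p) there: 3:F, 7:T, 8:T. ✗
7: successors {2}; p ∧ (p ∧ q → p) there: 2:T. ✓
8: successors {6}; p ∧ (p ∧ q → p) there: 6:F. ✗
Satisfying worlds: {1, 3, 7}.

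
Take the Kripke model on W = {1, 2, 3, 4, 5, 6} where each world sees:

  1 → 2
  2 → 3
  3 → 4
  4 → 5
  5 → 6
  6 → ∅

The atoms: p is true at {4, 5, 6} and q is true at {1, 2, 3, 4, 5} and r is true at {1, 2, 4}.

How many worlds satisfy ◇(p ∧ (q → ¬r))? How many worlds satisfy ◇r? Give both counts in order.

For ◇(p ∧ (q → ¬r)):
1: successors {2}; p ∧ (q → ¬r) there: 2:F. ✗
2: successors {3}; p ∧ (q → ¬r) there: 3:F. ✗
3: successors {4}; p ∧ (q → ¬r) there: 4:F. ✗
4: successors {5}; p ∧ (q → ¬r) there: 5:T. ✓
5: successors {6}; p ∧ (q → ¬r) there: 6:T. ✓
6: no successors, so ◇(p ∧ (q → ¬r)) fails. ✗
— 2 worlds.
For ◇r:
1: successors {2}; r there: 2:T. ✓
2: successors {3}; r there: 3:F. ✗
3: successors {4}; r there: 4:T. ✓
4: successors {5}; r there: 5:F. ✗
5: successors {6}; r there: 6:F. ✗
6: no successors, so ◇r fails. ✗
— 2 worlds.

2 and 2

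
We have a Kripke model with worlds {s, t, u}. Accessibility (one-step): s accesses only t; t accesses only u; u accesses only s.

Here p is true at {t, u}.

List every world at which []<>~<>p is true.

s: successors {t}; <>~<>p there: t:T. ✓
t: successors {u}; <>~<>p there: u:F. ✗
u: successors {s}; <>~<>p there: s:F. ✗

{s}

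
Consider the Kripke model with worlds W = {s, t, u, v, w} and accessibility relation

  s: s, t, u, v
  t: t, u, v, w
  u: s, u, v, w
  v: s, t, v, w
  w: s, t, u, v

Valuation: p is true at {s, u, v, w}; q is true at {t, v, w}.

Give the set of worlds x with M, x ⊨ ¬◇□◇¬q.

∅

s: ◇□◇¬q is T. ✗
t: ◇□◇¬q is T. ✗
u: ◇□◇¬q is T. ✗
v: ◇□◇¬q is T. ✗
w: ◇□◇¬q is T. ✗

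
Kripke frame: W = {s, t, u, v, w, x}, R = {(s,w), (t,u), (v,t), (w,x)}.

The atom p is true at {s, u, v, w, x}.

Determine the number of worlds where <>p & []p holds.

3

s: <>p is T, []p is T. ✓
t: <>p is T, []p is T. ✓
u: <>p is F, []p is T. ✗
v: <>p is F, []p is F. ✗
w: <>p is T, []p is T. ✓
x: <>p is F, []p is T. ✗
Satisfying worlds: {s, t, w}.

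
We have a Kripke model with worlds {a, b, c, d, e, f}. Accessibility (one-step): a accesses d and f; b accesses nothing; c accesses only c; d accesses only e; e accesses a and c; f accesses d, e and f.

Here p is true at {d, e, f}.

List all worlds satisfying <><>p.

a: successors {d, f}; <>p there: d:T, f:T. ✓
b: no successors, so <><>p fails. ✗
c: successors {c}; <>p there: c:F. ✗
d: successors {e}; <>p there: e:F. ✗
e: successors {a, c}; <>p there: a:T, c:F. ✓
f: successors {d, e, f}; <>p there: d:T, e:F, f:T. ✓

{a, e, f}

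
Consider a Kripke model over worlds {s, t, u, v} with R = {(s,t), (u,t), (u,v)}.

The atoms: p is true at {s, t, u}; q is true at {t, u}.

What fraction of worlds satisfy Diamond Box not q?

s: successors {t}; Box not q there: t:T. ✓
t: no successors, so Diamond Box not q fails. ✗
u: successors {t, v}; Box not q there: t:T, v:T. ✓
v: no successors, so Diamond Box not q fails. ✗
That's 2 of 4 worlds, so 2/4 = 1/2.

1/2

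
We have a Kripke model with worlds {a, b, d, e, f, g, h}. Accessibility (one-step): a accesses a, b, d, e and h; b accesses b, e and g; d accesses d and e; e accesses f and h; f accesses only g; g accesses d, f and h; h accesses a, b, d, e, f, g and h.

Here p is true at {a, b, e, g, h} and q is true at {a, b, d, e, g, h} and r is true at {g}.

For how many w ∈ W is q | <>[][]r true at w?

a: q is T, <>[][]r is F. ✓
b: q is T, <>[][]r is F. ✓
d: q is T, <>[][]r is F. ✓
e: q is T, <>[][]r is F. ✓
f: q is F, <>[][]r is F. ✗
g: q is T, <>[][]r is F. ✓
h: q is T, <>[][]r is F. ✓
Satisfying worlds: {a, b, d, e, g, h}.

6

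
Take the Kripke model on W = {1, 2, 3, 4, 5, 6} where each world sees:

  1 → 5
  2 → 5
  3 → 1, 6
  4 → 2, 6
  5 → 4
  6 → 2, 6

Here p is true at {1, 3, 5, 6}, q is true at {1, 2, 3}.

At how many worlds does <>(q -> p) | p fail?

0

1: <>(q -> p) is T, p is T. ✓
2: <>(q -> p) is T, p is F. ✓
3: <>(q -> p) is T, p is T. ✓
4: <>(q -> p) is T, p is F. ✓
5: <>(q -> p) is T, p is T. ✓
6: <>(q -> p) is T, p is T. ✓
Satisfying worlds: {1, 2, 3, 4, 5, 6}.
So <>(q -> p) | p fails at the other 0 worlds.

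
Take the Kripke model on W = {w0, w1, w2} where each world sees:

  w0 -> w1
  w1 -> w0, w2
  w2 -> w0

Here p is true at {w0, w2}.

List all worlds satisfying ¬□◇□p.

w0: □◇□p is T. ✗
w1: □◇□p is F. ✓
w2: □◇□p is T. ✗

{w1}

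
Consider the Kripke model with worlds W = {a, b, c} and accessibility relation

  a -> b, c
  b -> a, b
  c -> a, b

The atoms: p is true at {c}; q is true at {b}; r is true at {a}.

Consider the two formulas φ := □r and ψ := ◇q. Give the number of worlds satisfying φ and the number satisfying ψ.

For □r:
a: successors {b, c}; r there: b:F, c:F. ✗
b: successors {a, b}; r there: a:T, b:F. ✗
c: successors {a, b}; r there: a:T, b:F. ✗
— 0 worlds.
For ◇q:
a: successors {b, c}; q there: b:T, c:F. ✓
b: successors {a, b}; q there: a:F, b:T. ✓
c: successors {a, b}; q there: a:F, b:T. ✓
— 3 worlds.

0 and 3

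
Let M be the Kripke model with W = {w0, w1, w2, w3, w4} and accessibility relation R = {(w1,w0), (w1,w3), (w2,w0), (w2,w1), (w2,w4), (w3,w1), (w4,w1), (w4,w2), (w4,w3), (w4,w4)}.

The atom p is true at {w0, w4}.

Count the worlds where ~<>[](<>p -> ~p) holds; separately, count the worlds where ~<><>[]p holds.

1 and 2

For ~<>[](<>p -> ~p):
w0: <>[](<>p -> ~p) is F. ✓
w1: <>[](<>p -> ~p) is T. ✗
w2: <>[](<>p -> ~p) is T. ✗
w3: <>[](<>p -> ~p) is T. ✗
w4: <>[](<>p -> ~p) is T. ✗
— 1 world.
For ~<><>[]p:
w0: <><>[]p is F. ✓
w1: <><>[]p is F. ✓
w2: <><>[]p is T. ✗
w3: <><>[]p is T. ✗
w4: <><>[]p is T. ✗
— 2 worlds.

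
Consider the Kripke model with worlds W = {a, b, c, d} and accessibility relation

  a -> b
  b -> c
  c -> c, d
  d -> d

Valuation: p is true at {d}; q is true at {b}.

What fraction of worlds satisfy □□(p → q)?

1/4

a: successors {b}; □(p → q) there: b:T. ✓
b: successors {c}; □(p → q) there: c:F. ✗
c: successors {c, d}; □(p → q) there: c:F, d:F. ✗
d: successors {d}; □(p → q) there: d:F. ✗
That's 1 of 4 worlds, so 1/4.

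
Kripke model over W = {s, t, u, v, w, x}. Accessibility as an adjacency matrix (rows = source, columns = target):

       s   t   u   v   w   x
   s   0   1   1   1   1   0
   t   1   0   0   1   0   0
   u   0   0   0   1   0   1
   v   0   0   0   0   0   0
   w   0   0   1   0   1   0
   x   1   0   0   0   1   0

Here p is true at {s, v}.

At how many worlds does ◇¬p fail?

2

s: successors {t, u, v, w}; ¬p there: t:T, u:T, v:F, w:T. ✓
t: successors {s, v}; ¬p there: s:F, v:F. ✗
u: successors {v, x}; ¬p there: v:F, x:T. ✓
v: no successors, so ◇¬p fails. ✗
w: successors {u, w}; ¬p there: u:T, w:T. ✓
x: successors {s, w}; ¬p there: s:F, w:T. ✓
Satisfying worlds: {s, u, w, x}.
So ◇¬p fails at the other 2 worlds.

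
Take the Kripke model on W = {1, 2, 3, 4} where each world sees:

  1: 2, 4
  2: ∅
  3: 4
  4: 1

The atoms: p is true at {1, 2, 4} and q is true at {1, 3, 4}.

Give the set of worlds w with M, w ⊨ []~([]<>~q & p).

1: successors {2, 4}; ~([]<>~q & p) there: 2:F, 4:F. ✗
2: no successors, so []~([]<>~q & p) holds vacuously. ✓
3: successors {4}; ~([]<>~q & p) there: 4:F. ✗
4: successors {1}; ~([]<>~q & p) there: 1:T. ✓

{2, 4}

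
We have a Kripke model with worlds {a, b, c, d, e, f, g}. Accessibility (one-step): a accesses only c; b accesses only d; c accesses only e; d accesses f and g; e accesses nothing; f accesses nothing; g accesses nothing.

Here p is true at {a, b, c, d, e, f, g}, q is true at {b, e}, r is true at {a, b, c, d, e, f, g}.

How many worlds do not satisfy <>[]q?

a: successors {c}; []q there: c:T. ✓
b: successors {d}; []q there: d:F. ✗
c: successors {e}; []q there: e:T. ✓
d: successors {f, g}; []q there: f:T, g:T. ✓
e: no successors, so <>[]q fails. ✗
f: no successors, so <>[]q fails. ✗
g: no successors, so <>[]q fails. ✗
Satisfying worlds: {a, c, d}.
So <>[]q fails at the other 4 worlds.

4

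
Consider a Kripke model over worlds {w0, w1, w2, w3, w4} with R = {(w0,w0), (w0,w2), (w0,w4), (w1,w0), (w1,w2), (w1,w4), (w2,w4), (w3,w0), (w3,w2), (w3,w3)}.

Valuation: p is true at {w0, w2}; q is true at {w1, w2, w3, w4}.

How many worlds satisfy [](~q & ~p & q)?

w0: successors {w0, w2, w4}; ~q & ~p & q there: w0:F, w2:F, w4:F. ✗
w1: successors {w0, w2, w4}; ~q & ~p & q there: w0:F, w2:F, w4:F. ✗
w2: successors {w4}; ~q & ~p & q there: w4:F. ✗
w3: successors {w0, w2, w3}; ~q & ~p & q there: w0:F, w2:F, w3:F. ✗
w4: no successors, so [](~q & ~p & q) holds vacuously. ✓
Satisfying worlds: {w4}.

1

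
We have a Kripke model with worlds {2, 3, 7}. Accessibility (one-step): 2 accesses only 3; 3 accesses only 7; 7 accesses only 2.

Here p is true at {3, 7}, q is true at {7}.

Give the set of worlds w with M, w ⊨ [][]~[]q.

{2, 3}

2: successors {3}; []~[]q there: 3:T. ✓
3: successors {7}; []~[]q there: 7:T. ✓
7: successors {2}; []~[]q there: 2:F. ✗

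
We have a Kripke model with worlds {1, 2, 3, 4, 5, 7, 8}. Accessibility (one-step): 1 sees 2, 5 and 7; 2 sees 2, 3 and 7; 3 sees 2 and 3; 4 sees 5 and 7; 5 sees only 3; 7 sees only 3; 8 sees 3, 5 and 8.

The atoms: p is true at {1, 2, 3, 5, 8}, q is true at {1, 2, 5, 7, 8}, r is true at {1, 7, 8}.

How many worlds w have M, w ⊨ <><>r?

1: successors {2, 5, 7}; <>r there: 2:T, 5:F, 7:F. ✓
2: successors {2, 3, 7}; <>r there: 2:T, 3:F, 7:F. ✓
3: successors {2, 3}; <>r there: 2:T, 3:F. ✓
4: successors {5, 7}; <>r there: 5:F, 7:F. ✗
5: successors {3}; <>r there: 3:F. ✗
7: successors {3}; <>r there: 3:F. ✗
8: successors {3, 5, 8}; <>r there: 3:F, 5:F, 8:T. ✓
Satisfying worlds: {1, 2, 3, 8}.

4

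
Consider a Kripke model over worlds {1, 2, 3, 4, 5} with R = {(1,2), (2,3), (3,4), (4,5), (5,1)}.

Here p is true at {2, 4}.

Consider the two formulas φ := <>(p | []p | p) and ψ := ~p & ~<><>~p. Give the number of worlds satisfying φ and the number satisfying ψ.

4 and 1

For <>(p | []p | p):
1: successors {2}; p | []p | p there: 2:T. ✓
2: successors {3}; p | []p | p there: 3:T. ✓
3: successors {4}; p | []p | p there: 4:T. ✓
4: successors {5}; p | []p | p there: 5:F. ✗
5: successors {1}; p | []p | p there: 1:T. ✓
— 4 worlds.
For ~p & ~<><>~p:
1: ~p is T, ~<><>~p is F. ✗
2: ~p is F, ~<><>~p is T. ✗
3: ~p is T, ~<><>~p is F. ✗
4: ~p is F, ~<><>~p is F. ✗
5: ~p is T, ~<><>~p is T. ✓
— 1 world.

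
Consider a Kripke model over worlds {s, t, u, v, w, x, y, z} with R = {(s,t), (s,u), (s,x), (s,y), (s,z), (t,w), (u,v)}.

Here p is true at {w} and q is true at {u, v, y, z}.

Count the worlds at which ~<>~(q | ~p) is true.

s: <>~(q | ~p) is F. ✓
t: <>~(q | ~p) is T. ✗
u: <>~(q | ~p) is F. ✓
v: <>~(q | ~p) is F. ✓
w: <>~(q | ~p) is F. ✓
x: <>~(q | ~p) is F. ✓
y: <>~(q | ~p) is F. ✓
z: <>~(q | ~p) is F. ✓
Satisfying worlds: {s, u, v, w, x, y, z}.

7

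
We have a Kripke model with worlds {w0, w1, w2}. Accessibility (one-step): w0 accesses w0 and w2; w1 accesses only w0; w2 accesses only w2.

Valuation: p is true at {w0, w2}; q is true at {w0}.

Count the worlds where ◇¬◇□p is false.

3

w0: successors {w0, w2}; ¬◇□p there: w0:F, w2:F. ✗
w1: successors {w0}; ¬◇□p there: w0:F. ✗
w2: successors {w2}; ¬◇□p there: w2:F. ✗
Satisfying worlds: ∅.
So ◇¬◇□p fails at the other 3 worlds.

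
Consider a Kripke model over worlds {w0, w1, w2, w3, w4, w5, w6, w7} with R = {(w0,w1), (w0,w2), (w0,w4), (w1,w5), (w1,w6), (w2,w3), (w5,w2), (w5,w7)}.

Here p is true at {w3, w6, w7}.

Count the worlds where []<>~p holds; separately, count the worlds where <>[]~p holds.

4 and 4

For []<>~p:
w0: successors {w1, w2, w4}; <>~p there: w1:T, w2:F, w4:F. ✗
w1: successors {w5, w6}; <>~p there: w5:T, w6:F. ✗
w2: successors {w3}; <>~p there: w3:F. ✗
w3: no successors, so []<>~p holds vacuously. ✓
w4: no successors, so []<>~p holds vacuously. ✓
w5: successors {w2, w7}; <>~p there: w2:F, w7:F. ✗
w6: no successors, so []<>~p holds vacuously. ✓
w7: no successors, so []<>~p holds vacuously. ✓
— 4 worlds.
For <>[]~p:
w0: successors {w1, w2, w4}; []~p there: w1:F, w2:F, w4:T. ✓
w1: successors {w5, w6}; []~p there: w5:F, w6:T. ✓
w2: successors {w3}; []~p there: w3:T. ✓
w3: no successors, so <>[]~p fails. ✗
w4: no successors, so <>[]~p fails. ✗
w5: successors {w2, w7}; []~p there: w2:F, w7:T. ✓
w6: no successors, so <>[]~p fails. ✗
w7: no successors, so <>[]~p fails. ✗
— 4 worlds.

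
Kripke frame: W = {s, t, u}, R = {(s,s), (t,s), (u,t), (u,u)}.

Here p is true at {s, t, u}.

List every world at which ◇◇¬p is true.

∅

s: successors {s}; ◇¬p there: s:F. ✗
t: successors {s}; ◇¬p there: s:F. ✗
u: successors {t, u}; ◇¬p there: t:F, u:F. ✗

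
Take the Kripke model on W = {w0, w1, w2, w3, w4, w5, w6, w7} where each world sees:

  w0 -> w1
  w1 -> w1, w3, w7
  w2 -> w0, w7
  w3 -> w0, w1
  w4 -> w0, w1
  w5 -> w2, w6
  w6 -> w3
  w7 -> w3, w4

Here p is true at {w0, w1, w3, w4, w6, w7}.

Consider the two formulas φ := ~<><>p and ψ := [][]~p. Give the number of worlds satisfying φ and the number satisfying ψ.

For ~<><>p:
w0: <><>p is T. ✗
w1: <><>p is T. ✗
w2: <><>p is T. ✗
w3: <><>p is T. ✗
w4: <><>p is T. ✗
w5: <><>p is T. ✗
w6: <><>p is T. ✗
w7: <><>p is T. ✗
— 0 worlds.
For [][]~p:
w0: successors {w1}; []~p there: w1:F. ✗
w1: successors {w1, w3, w7}; []~p there: w1:F, w3:F, w7:F. ✗
w2: successors {w0, w7}; []~p there: w0:F, w7:F. ✗
w3: successors {w0, w1}; []~p there: w0:F, w1:F. ✗
w4: successors {w0, w1}; []~p there: w0:F, w1:F. ✗
w5: successors {w2, w6}; []~p there: w2:F, w6:F. ✗
w6: successors {w3}; []~p there: w3:F. ✗
w7: successors {w3, w4}; []~p there: w3:F, w4:F. ✗
— 0 worlds.

0 and 0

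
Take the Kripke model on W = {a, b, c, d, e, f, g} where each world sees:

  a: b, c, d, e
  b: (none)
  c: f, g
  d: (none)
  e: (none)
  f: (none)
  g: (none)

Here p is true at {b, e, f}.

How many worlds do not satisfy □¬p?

a: successors {b, c, d, e}; ¬p there: b:F, c:T, d:T, e:F. ✗
b: no successors, so □¬p holds vacuously. ✓
c: successors {f, g}; ¬p there: f:F, g:T. ✗
d: no successors, so □¬p holds vacuously. ✓
e: no successors, so □¬p holds vacuously. ✓
f: no successors, so □¬p holds vacuously. ✓
g: no successors, so □¬p holds vacuously. ✓
Satisfying worlds: {b, d, e, f, g}.
So □¬p fails at the other 2 worlds.

2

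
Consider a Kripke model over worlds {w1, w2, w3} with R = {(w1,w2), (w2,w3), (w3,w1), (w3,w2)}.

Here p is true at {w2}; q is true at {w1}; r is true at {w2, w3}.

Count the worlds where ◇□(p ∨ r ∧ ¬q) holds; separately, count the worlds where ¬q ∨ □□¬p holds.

2 and 3

For ◇□(p ∨ r ∧ ¬q):
w1: successors {w2}; □(p ∨ r ∧ ¬q) there: w2:T. ✓
w2: successors {w3}; □(p ∨ r ∧ ¬q) there: w3:F. ✗
w3: successors {w1, w2}; □(p ∨ r ∧ ¬q) there: w1:T, w2:T. ✓
— 2 worlds.
For ¬q ∨ □□¬p:
w1: ¬q is F, □□¬p is T. ✓
w2: ¬q is T, □□¬p is F. ✓
w3: ¬q is T, □□¬p is F. ✓
— 3 worlds.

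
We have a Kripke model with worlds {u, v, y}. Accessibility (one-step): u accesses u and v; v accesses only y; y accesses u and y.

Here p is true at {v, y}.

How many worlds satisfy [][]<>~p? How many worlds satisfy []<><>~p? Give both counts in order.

For [][]<>~p:
u: successors {u, v}; []<>~p there: u:F, v:T. ✗
v: successors {y}; []<>~p there: y:T. ✓
y: successors {u, y}; []<>~p there: u:F, y:T. ✗
— 1 world.
For []<><>~p:
u: successors {u, v}; <><>~p there: u:T, v:T. ✓
v: successors {y}; <><>~p there: y:T. ✓
y: successors {u, y}; <><>~p there: u:T, y:T. ✓
— 3 worlds.

1 and 3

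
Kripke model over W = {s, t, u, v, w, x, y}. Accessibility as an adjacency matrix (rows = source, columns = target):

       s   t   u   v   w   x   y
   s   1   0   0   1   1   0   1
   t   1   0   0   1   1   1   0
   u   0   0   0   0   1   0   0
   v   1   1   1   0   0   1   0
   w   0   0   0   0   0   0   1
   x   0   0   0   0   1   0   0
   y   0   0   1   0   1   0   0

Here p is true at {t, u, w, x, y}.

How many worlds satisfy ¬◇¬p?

s: ◇¬p is T. ✗
t: ◇¬p is T. ✗
u: ◇¬p is F. ✓
v: ◇¬p is T. ✗
w: ◇¬p is F. ✓
x: ◇¬p is F. ✓
y: ◇¬p is F. ✓
Satisfying worlds: {u, w, x, y}.

4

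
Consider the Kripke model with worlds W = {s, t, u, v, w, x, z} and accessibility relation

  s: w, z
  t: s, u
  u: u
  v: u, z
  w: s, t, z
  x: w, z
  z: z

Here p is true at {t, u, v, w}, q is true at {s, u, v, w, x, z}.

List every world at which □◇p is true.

{t, u}

s: successors {w, z}; ◇p there: w:T, z:F. ✗
t: successors {s, u}; ◇p there: s:T, u:T. ✓
u: successors {u}; ◇p there: u:T. ✓
v: successors {u, z}; ◇p there: u:T, z:F. ✗
w: successors {s, t, z}; ◇p there: s:T, t:T, z:F. ✗
x: successors {w, z}; ◇p there: w:T, z:F. ✗
z: successors {z}; ◇p there: z:F. ✗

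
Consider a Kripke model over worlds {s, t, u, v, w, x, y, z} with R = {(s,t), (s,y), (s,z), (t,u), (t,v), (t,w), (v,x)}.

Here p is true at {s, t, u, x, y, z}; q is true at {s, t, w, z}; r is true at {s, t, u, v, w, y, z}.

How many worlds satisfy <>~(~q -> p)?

1

s: successors {t, y, z}; ~(~q -> p) there: t:F, y:F, z:F. ✗
t: successors {u, v, w}; ~(~q -> p) there: u:F, v:T, w:F. ✓
u: no successors, so <>~(~q -> p) fails. ✗
v: successors {x}; ~(~q -> p) there: x:F. ✗
w: no successors, so <>~(~q -> p) fails. ✗
x: no successors, so <>~(~q -> p) fails. ✗
y: no successors, so <>~(~q -> p) fails. ✗
z: no successors, so <>~(~q -> p) fails. ✗
Satisfying worlds: {t}.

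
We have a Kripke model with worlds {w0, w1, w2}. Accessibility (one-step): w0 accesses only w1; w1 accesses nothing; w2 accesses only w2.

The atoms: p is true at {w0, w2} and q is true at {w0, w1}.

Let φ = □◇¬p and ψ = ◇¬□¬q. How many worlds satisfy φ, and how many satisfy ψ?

For □◇¬p:
w0: successors {w1}; ◇¬p there: w1:F. ✗
w1: no successors, so □◇¬p holds vacuously. ✓
w2: successors {w2}; ◇¬p there: w2:F. ✗
— 1 world.
For ◇¬□¬q:
w0: successors {w1}; ¬□¬q there: w1:F. ✗
w1: no successors, so ◇¬□¬q fails. ✗
w2: successors {w2}; ¬□¬q there: w2:F. ✗
— 0 worlds.

1 and 0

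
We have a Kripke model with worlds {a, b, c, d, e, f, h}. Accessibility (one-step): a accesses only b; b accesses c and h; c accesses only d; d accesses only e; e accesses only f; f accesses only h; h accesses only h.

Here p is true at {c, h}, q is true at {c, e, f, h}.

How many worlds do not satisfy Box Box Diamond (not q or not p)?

a: successors {b}; Box Diamond (not q or not p) there: b:F. ✗
b: successors {c, h}; Box Diamond (not q or not p) there: c:T, h:F. ✗
c: successors {d}; Box Diamond (not q or not p) there: d:T. ✓
d: successors {e}; Box Diamond (not q or not p) there: e:F. ✗
e: successors {f}; Box Diamond (not q or not p) there: f:F. ✗
f: successors {h}; Box Diamond (not q or not p) there: h:F. ✗
h: successors {h}; Box Diamond (not q or not p) there: h:F. ✗
Satisfying worlds: {c}.
So Box Box Diamond (not q or not p) fails at the other 6 worlds.

6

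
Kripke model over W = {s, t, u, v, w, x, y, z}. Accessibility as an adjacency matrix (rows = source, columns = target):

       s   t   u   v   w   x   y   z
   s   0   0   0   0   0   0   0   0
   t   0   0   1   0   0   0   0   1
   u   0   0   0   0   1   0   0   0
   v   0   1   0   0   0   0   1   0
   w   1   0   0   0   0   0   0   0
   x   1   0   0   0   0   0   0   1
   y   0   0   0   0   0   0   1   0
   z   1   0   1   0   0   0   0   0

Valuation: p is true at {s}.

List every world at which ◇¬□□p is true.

s: no successors, so ◇¬□□p fails. ✗
t: successors {u, z}; ¬□□p there: u:F, z:T. ✓
u: successors {w}; ¬□□p there: w:F. ✗
v: successors {t, y}; ¬□□p there: t:T, y:T. ✓
w: successors {s}; ¬□□p there: s:F. ✗
x: successors {s, z}; ¬□□p there: s:F, z:T. ✓
y: successors {y}; ¬□□p there: y:T. ✓
z: successors {s, u}; ¬□□p there: s:F, u:F. ✗

{t, v, x, y}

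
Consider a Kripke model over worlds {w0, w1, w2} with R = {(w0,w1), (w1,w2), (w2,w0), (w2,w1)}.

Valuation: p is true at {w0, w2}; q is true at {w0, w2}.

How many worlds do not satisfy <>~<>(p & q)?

w0: successors {w1}; ~<>(p & q) there: w1:F. ✗
w1: successors {w2}; ~<>(p & q) there: w2:F. ✗
w2: successors {w0, w1}; ~<>(p & q) there: w0:T, w1:F. ✓
Satisfying worlds: {w2}.
So <>~<>(p & q) fails at the other 2 worlds.

2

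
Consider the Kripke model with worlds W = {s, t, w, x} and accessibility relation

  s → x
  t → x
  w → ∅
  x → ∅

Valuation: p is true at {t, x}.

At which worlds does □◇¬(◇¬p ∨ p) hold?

{w, x}

s: successors {x}; ◇¬(◇¬p ∨ p) there: x:F. ✗
t: successors {x}; ◇¬(◇¬p ∨ p) there: x:F. ✗
w: no successors, so □◇¬(◇¬p ∨ p) holds vacuously. ✓
x: no successors, so □◇¬(◇¬p ∨ p) holds vacuously. ✓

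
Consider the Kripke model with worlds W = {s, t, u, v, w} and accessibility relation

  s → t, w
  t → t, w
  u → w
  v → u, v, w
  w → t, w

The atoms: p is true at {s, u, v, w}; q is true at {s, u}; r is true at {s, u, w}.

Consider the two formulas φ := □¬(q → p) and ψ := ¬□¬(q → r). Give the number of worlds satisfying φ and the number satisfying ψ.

For □¬(q → p):
s: successors {t, w}; ¬(q → p) there: t:F, w:F. ✗
t: successors {t, w}; ¬(q → p) there: t:F, w:F. ✗
u: successors {w}; ¬(q → p) there: w:F. ✗
v: successors {u, v, w}; ¬(q → p) there: u:F, v:F, w:F. ✗
w: successors {t, w}; ¬(q → p) there: t:F, w:F. ✗
— 0 worlds.
For ¬□¬(q → r):
s: □¬(q → r) is F. ✓
t: □¬(q → r) is F. ✓
u: □¬(q → r) is F. ✓
v: □¬(q → r) is F. ✓
w: □¬(q → r) is F. ✓
— 5 worlds.

0 and 5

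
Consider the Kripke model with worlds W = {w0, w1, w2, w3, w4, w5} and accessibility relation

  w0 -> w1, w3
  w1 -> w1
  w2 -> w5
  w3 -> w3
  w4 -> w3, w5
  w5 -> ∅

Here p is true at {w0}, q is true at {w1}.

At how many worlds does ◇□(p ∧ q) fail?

4

w0: successors {w1, w3}; □(p ∧ q) there: w1:F, w3:F. ✗
w1: successors {w1}; □(p ∧ q) there: w1:F. ✗
w2: successors {w5}; □(p ∧ q) there: w5:T. ✓
w3: successors {w3}; □(p ∧ q) there: w3:F. ✗
w4: successors {w3, w5}; □(p ∧ q) there: w3:F, w5:T. ✓
w5: no successors, so ◇□(p ∧ q) fails. ✗
Satisfying worlds: {w2, w4}.
So ◇□(p ∧ q) fails at the other 4 worlds.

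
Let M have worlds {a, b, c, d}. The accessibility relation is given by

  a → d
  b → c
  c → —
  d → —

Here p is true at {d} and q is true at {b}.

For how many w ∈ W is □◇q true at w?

2

a: successors {d}; ◇q there: d:F. ✗
b: successors {c}; ◇q there: c:F. ✗
c: no successors, so □◇q holds vacuously. ✓
d: no successors, so □◇q holds vacuously. ✓
Satisfying worlds: {c, d}.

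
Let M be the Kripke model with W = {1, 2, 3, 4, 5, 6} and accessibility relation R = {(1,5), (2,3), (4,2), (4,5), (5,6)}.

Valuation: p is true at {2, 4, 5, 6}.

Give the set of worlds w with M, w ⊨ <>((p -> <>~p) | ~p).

1: successors {5}; (p -> <>~p) | ~p there: 5:F. ✗
2: successors {3}; (p -> <>~p) | ~p there: 3:T. ✓
3: no successors, so <>((p -> <>~p) | ~p) fails. ✗
4: successors {2, 5}; (p -> <>~p) | ~p there: 2:T, 5:F. ✓
5: successors {6}; (p -> <>~p) | ~p there: 6:F. ✗
6: no successors, so <>((p -> <>~p) | ~p) fails. ✗

{2, 4}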